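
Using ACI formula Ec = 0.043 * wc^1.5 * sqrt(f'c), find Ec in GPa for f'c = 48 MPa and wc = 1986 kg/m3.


Ec = 0.043 * 1986^1.5 * sqrt(48) / 1000
= 26.37 GPa

26.37


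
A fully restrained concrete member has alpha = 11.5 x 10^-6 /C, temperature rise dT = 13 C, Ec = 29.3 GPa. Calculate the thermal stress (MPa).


sigma = alpha * dT * Ec
= 11.5e-6 * 13 * 29.3 * 1000
= 4.38 MPa

4.38


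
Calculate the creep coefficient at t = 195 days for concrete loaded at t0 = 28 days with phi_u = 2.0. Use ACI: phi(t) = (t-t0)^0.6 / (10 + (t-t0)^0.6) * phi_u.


dt = 195 - 28 = 167
phi = 167^0.6 / (10 + 167^0.6) * 2.0
= 1.366

1.366


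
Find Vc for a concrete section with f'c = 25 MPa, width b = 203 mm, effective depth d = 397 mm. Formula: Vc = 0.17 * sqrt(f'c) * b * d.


Vc = 0.17 * sqrt(25) * 203 * 397 / 1000
= 68.5 kN

68.5


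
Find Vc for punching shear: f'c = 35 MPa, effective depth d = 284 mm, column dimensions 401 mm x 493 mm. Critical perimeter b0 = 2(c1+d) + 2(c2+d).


b0 = 2*(401 + 284) + 2*(493 + 284) = 2924 mm
Vc = 0.33 * sqrt(35) * 2924 * 284 / 1000
= 1621.23 kN

1621.23


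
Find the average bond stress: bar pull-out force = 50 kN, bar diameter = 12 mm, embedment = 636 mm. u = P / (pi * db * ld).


u = P / (pi * db * ld)
= 50 * 1000 / (pi * 12 * 636)
= 2.085 MPa

2.085


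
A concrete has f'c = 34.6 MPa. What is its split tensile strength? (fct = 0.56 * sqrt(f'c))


fct = 0.56 * sqrt(34.6)
= 0.56 * 5.882
= 3.294 MPa

3.294


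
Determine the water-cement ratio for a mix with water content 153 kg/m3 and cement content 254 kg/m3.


w/c = water / cement
w/c = 153 / 254 = 0.602

0.602


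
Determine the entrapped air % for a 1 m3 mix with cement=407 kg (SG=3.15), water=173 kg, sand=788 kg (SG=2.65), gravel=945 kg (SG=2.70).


Vol cement = 407 / (3.15 * 1000) = 0.129206 m3
Vol water = 173 / 1000 = 0.173 m3
Vol sand = 788 / (2.65 * 1000) = 0.297358 m3
Vol gravel = 945 / (2.70 * 1000) = 0.35 m3
Total solid + water volume = 0.949565 m3
Air = (1 - 0.949565) * 100 = 5.04%

5.04


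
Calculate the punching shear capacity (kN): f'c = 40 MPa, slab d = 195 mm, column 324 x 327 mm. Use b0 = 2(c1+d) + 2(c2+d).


b0 = 2*(324 + 195) + 2*(327 + 195) = 2082 mm
Vc = 0.33 * sqrt(40) * 2082 * 195 / 1000
= 847.34 kN

847.34


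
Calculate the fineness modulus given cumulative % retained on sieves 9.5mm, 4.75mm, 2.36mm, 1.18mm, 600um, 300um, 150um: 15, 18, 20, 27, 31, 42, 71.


FM = sum(cumulative % retained) / 100
= 224 / 100
= 2.24

2.24


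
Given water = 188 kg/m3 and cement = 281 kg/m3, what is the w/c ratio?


w/c = water / cement
w/c = 188 / 281 = 0.669

0.669


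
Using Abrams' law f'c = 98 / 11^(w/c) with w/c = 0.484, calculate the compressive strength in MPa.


f'c = 98 / 11^0.484
= 98 / 3.192
= 30.7 MPa

30.7


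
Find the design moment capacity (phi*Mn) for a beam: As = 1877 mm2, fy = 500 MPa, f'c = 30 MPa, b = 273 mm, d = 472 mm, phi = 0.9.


a = As * fy / (0.85 * f'c * b)
= 1877 * 500 / (0.85 * 30 * 273)
= 134.8129 mm
Mn = As * fy * (d - a/2) / 10^6
= 379.711 kN-m
phi*Mn = 0.9 * 379.711 = 341.74 kN-m

341.74


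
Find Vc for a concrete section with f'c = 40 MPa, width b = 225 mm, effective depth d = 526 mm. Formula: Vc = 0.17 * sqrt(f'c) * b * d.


Vc = 0.17 * sqrt(40) * 225 * 526 / 1000
= 127.25 kN

127.25


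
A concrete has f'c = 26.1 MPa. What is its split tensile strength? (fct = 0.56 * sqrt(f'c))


fct = 0.56 * sqrt(26.1)
= 0.56 * 5.109
= 2.861 MPa

2.861


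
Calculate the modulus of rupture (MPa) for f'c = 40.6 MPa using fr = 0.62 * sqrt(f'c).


fr = 0.62 * sqrt(40.6)
= 3.951 MPa

3.951


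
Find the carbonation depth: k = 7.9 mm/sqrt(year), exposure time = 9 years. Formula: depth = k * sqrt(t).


depth = k * sqrt(t)
= 7.9 * sqrt(9)
= 23.7 mm

23.7


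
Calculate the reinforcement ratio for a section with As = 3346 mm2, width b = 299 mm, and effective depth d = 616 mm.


rho = As / (b * d)
= 3346 / (299 * 616)
= 0.0182

0.0182


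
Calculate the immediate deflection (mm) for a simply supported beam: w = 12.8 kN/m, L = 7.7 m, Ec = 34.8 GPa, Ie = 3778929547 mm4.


Convert: L = 7.7 m = 7700 mm, Ec = 34.8 GPa = 34800 MPa
delta = 5 * 12.8 * 7700^4 / (384 * 34800 * 3778929547)
= 4.46 mm

4.46


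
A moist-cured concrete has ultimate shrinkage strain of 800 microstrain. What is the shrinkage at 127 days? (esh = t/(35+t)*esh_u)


esh(127) = 127 / (35 + 127) * 800
= 127 / 162 * 800
= 627.2 microstrain

627.2


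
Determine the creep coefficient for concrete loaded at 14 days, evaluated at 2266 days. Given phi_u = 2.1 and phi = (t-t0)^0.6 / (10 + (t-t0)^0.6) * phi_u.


dt = 2266 - 14 = 2252
phi = 2252^0.6 / (10 + 2252^0.6) * 2.1
= 1.914

1.914


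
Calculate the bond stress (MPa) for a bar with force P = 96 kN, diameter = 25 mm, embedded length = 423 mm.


u = P / (pi * db * ld)
= 96 * 1000 / (pi * 25 * 423)
= 2.89 MPa

2.89


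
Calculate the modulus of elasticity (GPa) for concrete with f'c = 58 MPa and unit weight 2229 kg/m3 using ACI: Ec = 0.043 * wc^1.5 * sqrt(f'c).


Ec = 0.043 * 2229^1.5 * sqrt(58) / 1000
= 34.46 GPa

34.46


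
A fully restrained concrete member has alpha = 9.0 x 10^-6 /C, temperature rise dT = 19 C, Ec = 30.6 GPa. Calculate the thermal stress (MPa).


sigma = alpha * dT * Ec
= 9.0e-6 * 19 * 30.6 * 1000
= 5.233 MPa

5.233


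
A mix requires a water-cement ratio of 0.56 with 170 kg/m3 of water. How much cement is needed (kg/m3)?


Cement = water / (w/c)
= 170 / 0.56
= 303.6 kg/m3

303.6


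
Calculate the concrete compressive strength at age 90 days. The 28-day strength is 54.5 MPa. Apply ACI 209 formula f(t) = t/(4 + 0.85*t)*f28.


f(90) = 90 / (4 + 0.85 * 90) * 54.5
= 90 / 80.5 * 54.5
= 60.93 MPa

60.93


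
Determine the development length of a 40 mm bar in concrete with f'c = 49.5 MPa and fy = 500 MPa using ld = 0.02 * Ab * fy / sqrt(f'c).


Ab = pi * 40^2 / 4 = 1256.637 mm2
ld = 0.02 * 1256.637 * 500 / sqrt(49.5)
= 1786.1 mm

1786.1


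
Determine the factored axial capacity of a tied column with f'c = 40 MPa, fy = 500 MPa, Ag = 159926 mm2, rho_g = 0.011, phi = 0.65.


Ast = rho * Ag = 0.011 * 159926 = 1759.186 mm2
phi*Pn = 0.65 * 0.80 * (0.85 * 40 * (159926 - 1759.186) + 500 * 1759.186) / 1000
= 3253.78 kN

3253.78


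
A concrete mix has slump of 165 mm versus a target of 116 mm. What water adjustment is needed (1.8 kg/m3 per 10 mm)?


Difference = 116 - 165 = -49 mm
Water adjustment = -49 * 1.8 / 10 = -8.8 kg/m3

-8.8


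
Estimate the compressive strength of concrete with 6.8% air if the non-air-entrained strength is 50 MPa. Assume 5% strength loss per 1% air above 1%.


Strength loss = (6.8 - 1) * 5 = 29.0%
f'c = 50 * (1 - 29.0/100)
= 35.5 MPa

35.5


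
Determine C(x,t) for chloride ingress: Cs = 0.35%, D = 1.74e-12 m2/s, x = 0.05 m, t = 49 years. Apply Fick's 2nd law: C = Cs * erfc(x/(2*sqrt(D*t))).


t_seconds = 49 * 365.25 * 24 * 3600 = 1546322400.0 s
arg = 0.05 / (2 * sqrt(1.74e-12 * 1546322400.0))
= 0.482
erfc(0.482) = 0.4955
C = 0.35 * 0.4955 = 0.1734%

0.1734


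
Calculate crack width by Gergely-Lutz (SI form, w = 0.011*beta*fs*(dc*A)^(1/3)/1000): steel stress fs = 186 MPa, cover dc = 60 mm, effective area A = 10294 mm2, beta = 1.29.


w = 0.011 * beta * fs * (dc * A)^(1/3) / 1000
= 0.011 * 1.29 * 186 * (60 * 10294)^(1/3) / 1000
= 0.225 mm

0.225


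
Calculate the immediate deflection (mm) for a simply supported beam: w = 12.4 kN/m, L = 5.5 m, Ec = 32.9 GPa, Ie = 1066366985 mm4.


Convert: L = 5.5 m = 5500 mm, Ec = 32.9 GPa = 32900 MPa
delta = 5 * 12.4 * 5500^4 / (384 * 32900 * 1066366985)
= 4.21 mm

4.21


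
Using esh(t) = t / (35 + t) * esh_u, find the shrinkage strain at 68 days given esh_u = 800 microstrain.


esh(68) = 68 / (35 + 68) * 800
= 68 / 103 * 800
= 528.2 microstrain

528.2


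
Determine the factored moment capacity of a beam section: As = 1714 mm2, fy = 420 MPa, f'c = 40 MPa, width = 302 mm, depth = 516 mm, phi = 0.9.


a = As * fy / (0.85 * f'c * b)
= 1714 * 420 / (0.85 * 40 * 302)
= 70.1091 mm
Mn = As * fy * (d - a/2) / 10^6
= 346.223 kN-m
phi*Mn = 0.9 * 346.223 = 311.6 kN-m

311.6


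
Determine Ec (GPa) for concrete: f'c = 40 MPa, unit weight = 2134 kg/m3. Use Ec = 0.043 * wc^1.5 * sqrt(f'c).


Ec = 0.043 * 2134^1.5 * sqrt(40) / 1000
= 26.81 GPa

26.81


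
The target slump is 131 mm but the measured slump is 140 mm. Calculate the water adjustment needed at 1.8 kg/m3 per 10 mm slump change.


Difference = 131 - 140 = -9 mm
Water adjustment = -9 * 1.8 / 10 = -1.6 kg/m3

-1.6


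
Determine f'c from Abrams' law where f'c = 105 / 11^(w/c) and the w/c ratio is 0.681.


f'c = 105 / 11^0.681
= 105 / 5.119
= 20.51 MPa

20.51


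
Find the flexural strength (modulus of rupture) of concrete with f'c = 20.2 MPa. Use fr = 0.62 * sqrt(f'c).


fr = 0.62 * sqrt(20.2)
= 2.787 MPa

2.787


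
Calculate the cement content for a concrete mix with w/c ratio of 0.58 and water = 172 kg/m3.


Cement = water / (w/c)
= 172 / 0.58
= 296.6 kg/m3

296.6


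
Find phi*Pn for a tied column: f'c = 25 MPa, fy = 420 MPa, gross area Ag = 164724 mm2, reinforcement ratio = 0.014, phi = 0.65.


Ast = rho * Ag = 0.014 * 164724 = 2306.136 mm2
phi*Pn = 0.65 * 0.80 * (0.85 * 25 * (164724 - 2306.136) + 420 * 2306.136) / 1000
= 2298.38 kN

2298.38


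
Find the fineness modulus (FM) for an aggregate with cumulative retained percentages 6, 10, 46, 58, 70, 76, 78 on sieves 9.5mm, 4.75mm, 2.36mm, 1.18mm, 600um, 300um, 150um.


FM = sum(cumulative % retained) / 100
= 344 / 100
= 3.44

3.44


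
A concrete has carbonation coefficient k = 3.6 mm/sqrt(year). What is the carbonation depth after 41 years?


depth = k * sqrt(t)
= 3.6 * sqrt(41)
= 23.05 mm

23.05


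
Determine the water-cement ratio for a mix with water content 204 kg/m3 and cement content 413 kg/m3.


w/c = water / cement
w/c = 204 / 413 = 0.494

0.494


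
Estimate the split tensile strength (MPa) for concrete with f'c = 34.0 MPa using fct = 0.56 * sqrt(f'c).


fct = 0.56 * sqrt(34.0)
= 0.56 * 5.831
= 3.265 MPa

3.265


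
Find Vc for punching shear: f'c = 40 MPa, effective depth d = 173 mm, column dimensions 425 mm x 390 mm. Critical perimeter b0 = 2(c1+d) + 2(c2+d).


b0 = 2*(425 + 173) + 2*(390 + 173) = 2322 mm
Vc = 0.33 * sqrt(40) * 2322 * 173 / 1000
= 838.4 kN

838.4


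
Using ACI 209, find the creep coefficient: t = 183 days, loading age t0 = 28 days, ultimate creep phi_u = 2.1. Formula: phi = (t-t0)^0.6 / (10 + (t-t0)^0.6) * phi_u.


dt = 183 - 28 = 155
phi = 155^0.6 / (10 + 155^0.6) * 2.1
= 1.414

1.414


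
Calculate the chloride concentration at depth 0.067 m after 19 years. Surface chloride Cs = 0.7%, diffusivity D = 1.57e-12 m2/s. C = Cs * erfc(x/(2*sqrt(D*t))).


t_seconds = 19 * 365.25 * 24 * 3600 = 599594400.0 s
arg = 0.067 / (2 * sqrt(1.57e-12 * 599594400.0))
= 1.0919
erfc(1.0919) = 0.1226
C = 0.7 * 0.1226 = 0.0858%

0.0858


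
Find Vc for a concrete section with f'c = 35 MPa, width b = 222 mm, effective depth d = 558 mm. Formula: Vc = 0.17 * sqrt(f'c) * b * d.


Vc = 0.17 * sqrt(35) * 222 * 558 / 1000
= 124.59 kN

124.59


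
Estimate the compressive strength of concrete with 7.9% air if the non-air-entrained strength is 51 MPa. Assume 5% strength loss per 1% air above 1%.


Strength loss = (7.9 - 1) * 5 = 34.5%
f'c = 51 * (1 - 34.5/100)
= 33.41 MPa

33.41


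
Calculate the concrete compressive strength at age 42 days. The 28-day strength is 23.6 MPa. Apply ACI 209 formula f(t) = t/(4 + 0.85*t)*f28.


f(42) = 42 / (4 + 0.85 * 42) * 23.6
= 42 / 39.7 * 23.6
= 24.97 MPa

24.97


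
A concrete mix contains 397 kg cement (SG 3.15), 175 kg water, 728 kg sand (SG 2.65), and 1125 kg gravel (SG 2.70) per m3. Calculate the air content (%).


Vol cement = 397 / (3.15 * 1000) = 0.126032 m3
Vol water = 175 / 1000 = 0.175 m3
Vol sand = 728 / (2.65 * 1000) = 0.274717 m3
Vol gravel = 1125 / (2.70 * 1000) = 0.416667 m3
Total solid + water volume = 0.992415 m3
Air = (1 - 0.992415) * 100 = 0.76%

0.76


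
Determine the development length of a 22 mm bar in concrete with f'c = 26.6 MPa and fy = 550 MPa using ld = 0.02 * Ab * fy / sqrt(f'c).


Ab = pi * 22^2 / 4 = 380.133 mm2
ld = 0.02 * 380.133 * 550 / sqrt(26.6)
= 810.8 mm

810.8


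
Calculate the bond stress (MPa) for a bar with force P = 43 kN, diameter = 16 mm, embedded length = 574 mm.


u = P / (pi * db * ld)
= 43 * 1000 / (pi * 16 * 574)
= 1.49 MPa

1.49


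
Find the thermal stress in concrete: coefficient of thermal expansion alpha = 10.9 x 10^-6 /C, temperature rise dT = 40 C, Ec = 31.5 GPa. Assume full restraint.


sigma = alpha * dT * Ec
= 10.9e-6 * 40 * 31.5 * 1000
= 13.734 MPa

13.734


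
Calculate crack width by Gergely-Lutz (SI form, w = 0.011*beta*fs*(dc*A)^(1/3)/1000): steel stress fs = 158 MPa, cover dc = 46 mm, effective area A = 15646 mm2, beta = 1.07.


w = 0.011 * beta * fs * (dc * A)^(1/3) / 1000
= 0.011 * 1.07 * 158 * (46 * 15646)^(1/3) / 1000
= 0.167 mm

0.167


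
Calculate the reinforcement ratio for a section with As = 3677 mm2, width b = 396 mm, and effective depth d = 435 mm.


rho = As / (b * d)
= 3677 / (396 * 435)
= 0.0213

0.0213


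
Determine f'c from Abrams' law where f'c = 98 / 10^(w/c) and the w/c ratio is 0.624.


f'c = 98 / 10^0.624
= 98 / 4.207
= 23.29 MPa

23.29


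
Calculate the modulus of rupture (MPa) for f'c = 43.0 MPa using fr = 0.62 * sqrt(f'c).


fr = 0.62 * sqrt(43.0)
= 4.066 MPa

4.066


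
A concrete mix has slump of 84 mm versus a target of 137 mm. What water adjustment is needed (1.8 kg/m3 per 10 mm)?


Difference = 137 - 84 = 53 mm
Water adjustment = 53 * 1.8 / 10 = 9.5 kg/m3

9.5


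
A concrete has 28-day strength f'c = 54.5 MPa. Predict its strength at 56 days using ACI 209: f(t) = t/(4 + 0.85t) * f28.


f(56) = 56 / (4 + 0.85 * 56) * 54.5
= 56 / 51.6 * 54.5
= 59.15 MPa

59.15


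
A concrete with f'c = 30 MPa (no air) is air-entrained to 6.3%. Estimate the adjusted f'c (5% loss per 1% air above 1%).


Strength loss = (6.3 - 1) * 5 = 26.5%
f'c = 30 * (1 - 26.5/100)
= 22.05 MPa

22.05


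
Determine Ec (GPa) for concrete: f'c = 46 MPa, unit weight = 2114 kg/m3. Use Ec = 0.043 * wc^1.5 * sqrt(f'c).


Ec = 0.043 * 2114^1.5 * sqrt(46) / 1000
= 28.35 GPa

28.35


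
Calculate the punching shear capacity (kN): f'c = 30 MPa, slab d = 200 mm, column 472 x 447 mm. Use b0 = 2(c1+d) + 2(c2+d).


b0 = 2*(472 + 200) + 2*(447 + 200) = 2638 mm
Vc = 0.33 * sqrt(30) * 2638 * 200 / 1000
= 953.63 kN

953.63


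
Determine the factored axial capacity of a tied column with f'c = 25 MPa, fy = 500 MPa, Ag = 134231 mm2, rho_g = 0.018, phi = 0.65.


Ast = rho * Ag = 0.018 * 134231 = 2416.158 mm2
phi*Pn = 0.65 * 0.80 * (0.85 * 25 * (134231 - 2416.158) + 500 * 2416.158) / 1000
= 2084.76 kN

2084.76


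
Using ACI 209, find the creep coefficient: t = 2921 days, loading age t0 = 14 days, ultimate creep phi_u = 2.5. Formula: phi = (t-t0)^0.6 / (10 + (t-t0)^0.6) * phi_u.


dt = 2921 - 14 = 2907
phi = 2907^0.6 / (10 + 2907^0.6) * 2.5
= 2.307

2.307


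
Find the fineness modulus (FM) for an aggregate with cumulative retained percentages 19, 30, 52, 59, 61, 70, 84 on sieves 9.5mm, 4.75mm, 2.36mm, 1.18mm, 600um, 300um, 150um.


FM = sum(cumulative % retained) / 100
= 375 / 100
= 3.75

3.75


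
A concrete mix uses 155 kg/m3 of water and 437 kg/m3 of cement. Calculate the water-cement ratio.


w/c = water / cement
w/c = 155 / 437 = 0.355

0.355


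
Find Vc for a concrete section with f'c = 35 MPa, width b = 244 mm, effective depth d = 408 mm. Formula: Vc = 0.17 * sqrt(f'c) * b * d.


Vc = 0.17 * sqrt(35) * 244 * 408 / 1000
= 100.12 kN

100.12


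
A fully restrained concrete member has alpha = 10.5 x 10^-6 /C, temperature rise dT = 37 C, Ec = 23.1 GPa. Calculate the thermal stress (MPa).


sigma = alpha * dT * Ec
= 10.5e-6 * 37 * 23.1 * 1000
= 8.974 MPa

8.974


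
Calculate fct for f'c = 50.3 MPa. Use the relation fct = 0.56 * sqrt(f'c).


fct = 0.56 * sqrt(50.3)
= 0.56 * 7.092
= 3.972 MPa

3.972


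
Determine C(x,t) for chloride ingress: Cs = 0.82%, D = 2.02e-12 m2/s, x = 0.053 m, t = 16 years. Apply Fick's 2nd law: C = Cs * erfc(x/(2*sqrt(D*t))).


t_seconds = 16 * 365.25 * 24 * 3600 = 504921600.0 s
arg = 0.053 / (2 * sqrt(2.02e-12 * 504921600.0))
= 0.8298
erfc(0.8298) = 0.2406
C = 0.82 * 0.2406 = 0.1973%

0.1973


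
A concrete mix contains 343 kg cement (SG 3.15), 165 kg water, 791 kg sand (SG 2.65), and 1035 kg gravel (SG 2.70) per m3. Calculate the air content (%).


Vol cement = 343 / (3.15 * 1000) = 0.108889 m3
Vol water = 165 / 1000 = 0.165 m3
Vol sand = 791 / (2.65 * 1000) = 0.298491 m3
Vol gravel = 1035 / (2.70 * 1000) = 0.383333 m3
Total solid + water volume = 0.955713 m3
Air = (1 - 0.955713) * 100 = 4.43%

4.43


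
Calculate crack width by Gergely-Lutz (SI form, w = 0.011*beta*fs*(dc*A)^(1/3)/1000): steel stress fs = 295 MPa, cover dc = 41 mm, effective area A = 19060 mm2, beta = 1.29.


w = 0.011 * beta * fs * (dc * A)^(1/3) / 1000
= 0.011 * 1.29 * 295 * (41 * 19060)^(1/3) / 1000
= 0.386 mm

0.386


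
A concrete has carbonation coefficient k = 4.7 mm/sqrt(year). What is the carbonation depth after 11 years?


depth = k * sqrt(t)
= 4.7 * sqrt(11)
= 15.59 mm

15.59


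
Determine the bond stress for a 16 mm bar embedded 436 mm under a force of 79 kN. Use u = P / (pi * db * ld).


u = P / (pi * db * ld)
= 79 * 1000 / (pi * 16 * 436)
= 3.605 MPa

3.605


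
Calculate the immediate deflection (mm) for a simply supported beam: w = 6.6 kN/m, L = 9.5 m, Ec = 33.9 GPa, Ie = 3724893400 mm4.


Convert: L = 9.5 m = 9500 mm, Ec = 33.9 GPa = 33900 MPa
delta = 5 * 6.6 * 9500^4 / (384 * 33900 * 3724893400)
= 5.54 mm

5.54


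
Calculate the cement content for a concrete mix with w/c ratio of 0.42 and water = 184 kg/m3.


Cement = water / (w/c)
= 184 / 0.42
= 438.1 kg/m3

438.1


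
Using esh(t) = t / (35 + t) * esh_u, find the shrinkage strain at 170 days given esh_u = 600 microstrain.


esh(170) = 170 / (35 + 170) * 600
= 170 / 205 * 600
= 497.6 microstrain

497.6


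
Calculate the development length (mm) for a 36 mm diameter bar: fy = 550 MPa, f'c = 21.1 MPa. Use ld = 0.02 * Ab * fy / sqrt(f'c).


Ab = pi * 36^2 / 4 = 1017.876 mm2
ld = 0.02 * 1017.876 * 550 / sqrt(21.1)
= 2437.5 mm

2437.5


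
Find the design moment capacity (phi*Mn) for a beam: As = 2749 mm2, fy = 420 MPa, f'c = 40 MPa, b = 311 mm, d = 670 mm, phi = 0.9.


a = As * fy / (0.85 * f'c * b)
= 2749 * 420 / (0.85 * 40 * 311)
= 109.1905 mm
Mn = As * fy * (d - a/2) / 10^6
= 710.534 kN-m
phi*Mn = 0.9 * 710.534 = 639.48 kN-m

639.48


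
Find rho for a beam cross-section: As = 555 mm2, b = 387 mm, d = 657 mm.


rho = As / (b * d)
= 555 / (387 * 657)
= 0.0022

0.0022


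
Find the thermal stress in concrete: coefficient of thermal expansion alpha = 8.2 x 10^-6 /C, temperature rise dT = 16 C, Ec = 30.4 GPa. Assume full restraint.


sigma = alpha * dT * Ec
= 8.2e-6 * 16 * 30.4 * 1000
= 3.988 MPa

3.988


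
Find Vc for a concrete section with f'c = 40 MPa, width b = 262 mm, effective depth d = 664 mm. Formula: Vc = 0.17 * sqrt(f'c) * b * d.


Vc = 0.17 * sqrt(40) * 262 * 664 / 1000
= 187.05 kN

187.05


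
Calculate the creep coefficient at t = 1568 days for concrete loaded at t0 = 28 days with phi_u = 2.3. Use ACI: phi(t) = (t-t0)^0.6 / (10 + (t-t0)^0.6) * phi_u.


dt = 1568 - 28 = 1540
phi = 1540^0.6 / (10 + 1540^0.6) * 2.3
= 2.049

2.049


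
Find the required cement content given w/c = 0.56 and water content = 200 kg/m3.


Cement = water / (w/c)
= 200 / 0.56
= 357.1 kg/m3

357.1


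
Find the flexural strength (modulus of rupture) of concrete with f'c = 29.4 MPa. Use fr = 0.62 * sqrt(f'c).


fr = 0.62 * sqrt(29.4)
= 3.362 MPa

3.362


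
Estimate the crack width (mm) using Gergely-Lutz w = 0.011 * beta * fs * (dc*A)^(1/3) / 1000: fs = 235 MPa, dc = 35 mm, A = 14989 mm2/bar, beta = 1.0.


w = 0.011 * beta * fs * (dc * A)^(1/3) / 1000
= 0.011 * 1.0 * 235 * (35 * 14989)^(1/3) / 1000
= 0.208 mm

0.208


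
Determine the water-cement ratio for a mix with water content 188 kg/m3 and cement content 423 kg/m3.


w/c = water / cement
w/c = 188 / 423 = 0.444

0.444


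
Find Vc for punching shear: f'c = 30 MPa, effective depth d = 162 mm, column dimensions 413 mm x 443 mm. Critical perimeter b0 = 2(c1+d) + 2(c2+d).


b0 = 2*(413 + 162) + 2*(443 + 162) = 2360 mm
Vc = 0.33 * sqrt(30) * 2360 * 162 / 1000
= 691.04 kN

691.04


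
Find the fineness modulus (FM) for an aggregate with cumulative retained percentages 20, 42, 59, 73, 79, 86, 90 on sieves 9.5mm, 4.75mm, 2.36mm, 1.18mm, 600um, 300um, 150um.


FM = sum(cumulative % retained) / 100
= 449 / 100
= 4.49

4.49


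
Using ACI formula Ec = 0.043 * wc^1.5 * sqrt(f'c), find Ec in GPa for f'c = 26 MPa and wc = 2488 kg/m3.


Ec = 0.043 * 2488^1.5 * sqrt(26) / 1000
= 27.21 GPa

27.21


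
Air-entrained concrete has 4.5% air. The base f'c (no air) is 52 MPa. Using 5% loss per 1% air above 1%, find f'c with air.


Strength loss = (4.5 - 1) * 5 = 17.5%
f'c = 52 * (1 - 17.5/100)
= 42.9 MPa

42.9


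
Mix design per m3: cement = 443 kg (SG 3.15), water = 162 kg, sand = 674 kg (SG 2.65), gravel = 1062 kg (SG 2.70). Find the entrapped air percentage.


Vol cement = 443 / (3.15 * 1000) = 0.140635 m3
Vol water = 162 / 1000 = 0.162 m3
Vol sand = 674 / (2.65 * 1000) = 0.25434 m3
Vol gravel = 1062 / (2.70 * 1000) = 0.393333 m3
Total solid + water volume = 0.950308 m3
Air = (1 - 0.950308) * 100 = 4.97%

4.97


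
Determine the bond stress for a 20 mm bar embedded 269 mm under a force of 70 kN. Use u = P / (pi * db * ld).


u = P / (pi * db * ld)
= 70 * 1000 / (pi * 20 * 269)
= 4.142 MPa

4.142


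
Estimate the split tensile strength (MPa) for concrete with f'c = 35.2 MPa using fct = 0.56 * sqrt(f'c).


fct = 0.56 * sqrt(35.2)
= 0.56 * 5.933
= 3.322 MPa

3.322


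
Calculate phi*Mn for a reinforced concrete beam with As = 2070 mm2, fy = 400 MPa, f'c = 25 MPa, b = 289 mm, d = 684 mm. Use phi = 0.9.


a = As * fy / (0.85 * f'c * b)
= 2070 * 400 / (0.85 * 25 * 289)
= 134.826 mm
Mn = As * fy * (d - a/2) / 10^6
= 510.534 kN-m
phi*Mn = 0.9 * 510.534 = 459.48 kN-m

459.48


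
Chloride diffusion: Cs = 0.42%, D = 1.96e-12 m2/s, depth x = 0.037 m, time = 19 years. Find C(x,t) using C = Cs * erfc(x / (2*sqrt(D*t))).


t_seconds = 19 * 365.25 * 24 * 3600 = 599594400.0 s
arg = 0.037 / (2 * sqrt(1.96e-12 * 599594400.0))
= 0.5397
erfc(0.5397) = 0.4454
C = 0.42 * 0.4454 = 0.187%

0.187


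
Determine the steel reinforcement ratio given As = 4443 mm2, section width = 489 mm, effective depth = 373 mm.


rho = As / (b * d)
= 4443 / (489 * 373)
= 0.0244

0.0244


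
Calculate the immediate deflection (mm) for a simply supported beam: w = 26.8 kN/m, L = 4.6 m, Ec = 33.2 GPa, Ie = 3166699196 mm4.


Convert: L = 4.6 m = 4600 mm, Ec = 33.2 GPa = 33200 MPa
delta = 5 * 26.8 * 4600^4 / (384 * 33200 * 3166699196)
= 1.49 mm

1.49


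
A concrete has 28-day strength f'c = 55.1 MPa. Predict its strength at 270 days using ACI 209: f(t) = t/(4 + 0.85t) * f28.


f(270) = 270 / (4 + 0.85 * 270) * 55.1
= 270 / 233.5 * 55.1
= 63.71 MPa

63.71


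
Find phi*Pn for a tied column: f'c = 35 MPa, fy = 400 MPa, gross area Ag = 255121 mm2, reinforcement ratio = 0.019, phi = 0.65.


Ast = rho * Ag = 0.019 * 255121 = 4847.299 mm2
phi*Pn = 0.65 * 0.80 * (0.85 * 35 * (255121 - 4847.299) + 400 * 4847.299) / 1000
= 4879.97 kN

4879.97


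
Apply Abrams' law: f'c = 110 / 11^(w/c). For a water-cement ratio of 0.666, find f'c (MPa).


f'c = 110 / 11^0.666
= 110 / 4.938
= 22.28 MPa

22.28


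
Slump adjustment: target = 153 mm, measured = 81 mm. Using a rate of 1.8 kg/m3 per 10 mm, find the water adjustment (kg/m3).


Difference = 153 - 81 = 72 mm
Water adjustment = 72 * 1.8 / 10 = 13.0 kg/m3

13.0


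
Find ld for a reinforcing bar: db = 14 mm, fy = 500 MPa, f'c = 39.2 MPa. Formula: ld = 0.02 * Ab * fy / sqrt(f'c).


Ab = pi * 14^2 / 4 = 153.938 mm2
ld = 0.02 * 153.938 * 500 / sqrt(39.2)
= 245.9 mm

245.9


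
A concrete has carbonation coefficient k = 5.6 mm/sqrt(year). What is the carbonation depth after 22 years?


depth = k * sqrt(t)
= 5.6 * sqrt(22)
= 26.27 mm

26.27


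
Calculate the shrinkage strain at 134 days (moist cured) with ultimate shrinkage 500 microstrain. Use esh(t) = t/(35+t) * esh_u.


esh(134) = 134 / (35 + 134) * 500
= 134 / 169 * 500
= 396.4 microstrain

396.4


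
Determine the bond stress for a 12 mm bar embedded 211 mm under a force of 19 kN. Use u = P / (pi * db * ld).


u = P / (pi * db * ld)
= 19 * 1000 / (pi * 12 * 211)
= 2.389 MPa

2.389


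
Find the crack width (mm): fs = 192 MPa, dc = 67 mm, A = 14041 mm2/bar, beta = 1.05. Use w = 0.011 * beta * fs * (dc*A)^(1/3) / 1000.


w = 0.011 * beta * fs * (dc * A)^(1/3) / 1000
= 0.011 * 1.05 * 192 * (67 * 14041)^(1/3) / 1000
= 0.217 mm

0.217


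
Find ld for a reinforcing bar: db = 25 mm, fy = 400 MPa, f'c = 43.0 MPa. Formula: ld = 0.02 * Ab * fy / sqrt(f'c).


Ab = pi * 25^2 / 4 = 490.874 mm2
ld = 0.02 * 490.874 * 400 / sqrt(43.0)
= 598.9 mm

598.9


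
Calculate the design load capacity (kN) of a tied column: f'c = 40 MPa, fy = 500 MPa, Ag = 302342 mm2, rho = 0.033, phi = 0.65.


Ast = rho * Ag = 0.033 * 302342 = 9977.286 mm2
phi*Pn = 0.65 * 0.80 * (0.85 * 40 * (302342 - 9977.286) + 500 * 9977.286) / 1000
= 7763.1 kN

7763.1


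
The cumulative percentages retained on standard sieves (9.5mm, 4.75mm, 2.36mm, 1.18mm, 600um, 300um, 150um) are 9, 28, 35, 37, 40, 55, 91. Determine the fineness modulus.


FM = sum(cumulative % retained) / 100
= 295 / 100
= 2.95

2.95


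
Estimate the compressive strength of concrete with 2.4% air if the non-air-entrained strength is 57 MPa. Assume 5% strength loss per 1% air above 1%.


Strength loss = (2.4 - 1) * 5 = 7.0%
f'c = 57 * (1 - 7.0/100)
= 53.01 MPa

53.01


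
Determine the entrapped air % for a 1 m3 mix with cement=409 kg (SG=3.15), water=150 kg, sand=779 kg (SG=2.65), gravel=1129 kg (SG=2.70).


Vol cement = 409 / (3.15 * 1000) = 0.129841 m3
Vol water = 150 / 1000 = 0.15 m3
Vol sand = 779 / (2.65 * 1000) = 0.293962 m3
Vol gravel = 1129 / (2.70 * 1000) = 0.418148 m3
Total solid + water volume = 0.991952 m3
Air = (1 - 0.991952) * 100 = 0.8%

0.8


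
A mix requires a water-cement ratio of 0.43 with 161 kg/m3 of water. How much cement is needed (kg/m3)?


Cement = water / (w/c)
= 161 / 0.43
= 374.4 kg/m3

374.4


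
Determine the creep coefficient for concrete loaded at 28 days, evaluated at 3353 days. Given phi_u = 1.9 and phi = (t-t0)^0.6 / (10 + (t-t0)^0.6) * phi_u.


dt = 3353 - 28 = 3325
phi = 3325^0.6 / (10 + 3325^0.6) * 1.9
= 1.764

1.764


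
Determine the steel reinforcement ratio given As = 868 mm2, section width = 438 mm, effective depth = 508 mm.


rho = As / (b * d)
= 868 / (438 * 508)
= 0.0039

0.0039


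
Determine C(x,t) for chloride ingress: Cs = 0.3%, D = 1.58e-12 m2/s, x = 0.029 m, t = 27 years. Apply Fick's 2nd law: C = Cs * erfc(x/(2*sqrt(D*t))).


t_seconds = 27 * 365.25 * 24 * 3600 = 852055200.0 s
arg = 0.029 / (2 * sqrt(1.58e-12 * 852055200.0))
= 0.3952
erfc(0.3952) = 0.5762
C = 0.3 * 0.5762 = 0.1729%

0.1729


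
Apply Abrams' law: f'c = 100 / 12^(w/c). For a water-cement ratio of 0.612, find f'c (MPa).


f'c = 100 / 12^0.612
= 100 / 4.576
= 21.85 MPa

21.85


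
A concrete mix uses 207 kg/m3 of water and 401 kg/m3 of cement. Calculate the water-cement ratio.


w/c = water / cement
w/c = 207 / 401 = 0.516

0.516


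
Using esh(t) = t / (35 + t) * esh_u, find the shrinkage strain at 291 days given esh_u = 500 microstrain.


esh(291) = 291 / (35 + 291) * 500
= 291 / 326 * 500
= 446.3 microstrain

446.3


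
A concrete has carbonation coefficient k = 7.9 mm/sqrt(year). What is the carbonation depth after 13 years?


depth = k * sqrt(t)
= 7.9 * sqrt(13)
= 28.48 mm

28.48


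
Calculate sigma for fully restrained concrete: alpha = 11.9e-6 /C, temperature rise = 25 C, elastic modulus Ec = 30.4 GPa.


sigma = alpha * dT * Ec
= 11.9e-6 * 25 * 30.4 * 1000
= 9.044 MPa

9.044


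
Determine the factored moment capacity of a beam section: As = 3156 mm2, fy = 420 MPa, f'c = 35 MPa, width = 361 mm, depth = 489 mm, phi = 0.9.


a = As * fy / (0.85 * f'c * b)
= 3156 * 420 / (0.85 * 35 * 361)
= 123.4219 mm
Mn = As * fy * (d - a/2) / 10^6
= 566.3802 kN-m
phi*Mn = 0.9 * 566.3802 = 509.74 kN-m

509.74


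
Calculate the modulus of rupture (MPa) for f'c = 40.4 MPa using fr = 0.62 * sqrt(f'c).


fr = 0.62 * sqrt(40.4)
= 3.941 MPa

3.941


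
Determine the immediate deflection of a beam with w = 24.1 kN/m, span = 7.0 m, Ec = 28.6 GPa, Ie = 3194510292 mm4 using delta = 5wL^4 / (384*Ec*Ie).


Convert: L = 7.0 m = 7000 mm, Ec = 28.6 GPa = 28600 MPa
delta = 5 * 24.1 * 7000^4 / (384 * 28600 * 3194510292)
= 8.25 mm

8.25


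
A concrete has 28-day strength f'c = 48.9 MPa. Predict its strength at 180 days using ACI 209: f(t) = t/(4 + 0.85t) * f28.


f(180) = 180 / (4 + 0.85 * 180) * 48.9
= 180 / 157.0 * 48.9
= 56.06 MPa

56.06


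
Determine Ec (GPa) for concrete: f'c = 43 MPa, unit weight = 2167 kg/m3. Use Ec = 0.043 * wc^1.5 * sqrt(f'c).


Ec = 0.043 * 2167^1.5 * sqrt(43) / 1000
= 28.44 GPa

28.44


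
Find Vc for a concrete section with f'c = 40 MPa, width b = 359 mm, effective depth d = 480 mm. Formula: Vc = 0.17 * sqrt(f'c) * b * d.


Vc = 0.17 * sqrt(40) * 359 * 480 / 1000
= 185.27 kN

185.27


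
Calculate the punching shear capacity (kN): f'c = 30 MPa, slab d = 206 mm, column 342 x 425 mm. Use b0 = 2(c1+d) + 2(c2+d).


b0 = 2*(342 + 206) + 2*(425 + 206) = 2358 mm
Vc = 0.33 * sqrt(30) * 2358 * 206 / 1000
= 877.98 kN

877.98


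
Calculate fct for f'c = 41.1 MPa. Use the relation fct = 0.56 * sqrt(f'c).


fct = 0.56 * sqrt(41.1)
= 0.56 * 6.411
= 3.59 MPa

3.59


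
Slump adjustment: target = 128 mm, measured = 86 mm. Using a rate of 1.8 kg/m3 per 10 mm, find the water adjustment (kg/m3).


Difference = 128 - 86 = 42 mm
Water adjustment = 42 * 1.8 / 10 = 7.6 kg/m3

7.6


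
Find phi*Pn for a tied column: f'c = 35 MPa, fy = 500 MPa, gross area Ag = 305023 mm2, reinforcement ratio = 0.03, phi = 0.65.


Ast = rho * Ag = 0.03 * 305023 = 9150.69 mm2
phi*Pn = 0.65 * 0.80 * (0.85 * 35 * (305023 - 9150.69) + 500 * 9150.69) / 1000
= 6956.32 kN

6956.32


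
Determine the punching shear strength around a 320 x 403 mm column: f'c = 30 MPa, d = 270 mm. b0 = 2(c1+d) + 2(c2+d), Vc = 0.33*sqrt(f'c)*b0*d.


b0 = 2*(320 + 270) + 2*(403 + 270) = 2526 mm
Vc = 0.33 * sqrt(30) * 2526 * 270 / 1000
= 1232.74 kN

1232.74


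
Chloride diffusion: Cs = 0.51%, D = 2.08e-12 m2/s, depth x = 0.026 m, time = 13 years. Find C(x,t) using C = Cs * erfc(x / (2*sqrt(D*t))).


t_seconds = 13 * 365.25 * 24 * 3600 = 410248800.0 s
arg = 0.026 / (2 * sqrt(2.08e-12 * 410248800.0))
= 0.445
erfc(0.445) = 0.5291
C = 0.51 * 0.5291 = 0.2698%

0.2698


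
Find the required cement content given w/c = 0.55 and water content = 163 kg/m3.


Cement = water / (w/c)
= 163 / 0.55
= 296.4 kg/m3

296.4


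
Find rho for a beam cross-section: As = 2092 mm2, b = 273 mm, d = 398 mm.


rho = As / (b * d)
= 2092 / (273 * 398)
= 0.0193

0.0193


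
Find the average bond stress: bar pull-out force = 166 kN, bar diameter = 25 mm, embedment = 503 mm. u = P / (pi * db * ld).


u = P / (pi * db * ld)
= 166 * 1000 / (pi * 25 * 503)
= 4.202 MPa

4.202


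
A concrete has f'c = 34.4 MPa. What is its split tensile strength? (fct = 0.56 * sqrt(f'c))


fct = 0.56 * sqrt(34.4)
= 0.56 * 5.865
= 3.284 MPa

3.284


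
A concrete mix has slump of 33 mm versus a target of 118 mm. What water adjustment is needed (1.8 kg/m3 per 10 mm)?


Difference = 118 - 33 = 85 mm
Water adjustment = 85 * 1.8 / 10 = 15.3 kg/m3

15.3


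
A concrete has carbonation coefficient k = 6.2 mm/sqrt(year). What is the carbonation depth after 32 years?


depth = k * sqrt(t)
= 6.2 * sqrt(32)
= 35.07 mm

35.07


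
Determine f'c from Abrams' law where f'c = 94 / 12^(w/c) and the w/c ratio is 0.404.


f'c = 94 / 12^0.404
= 94 / 2.729
= 34.45 MPa

34.45


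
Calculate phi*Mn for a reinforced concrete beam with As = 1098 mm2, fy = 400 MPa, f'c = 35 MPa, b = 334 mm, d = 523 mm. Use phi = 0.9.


a = As * fy / (0.85 * f'c * b)
= 1098 * 400 / (0.85 * 35 * 334)
= 44.2007 mm
Mn = As * fy * (d - a/2) / 10^6
= 219.9951 kN-m
phi*Mn = 0.9 * 219.9951 = 198.0 kN-m

198.0


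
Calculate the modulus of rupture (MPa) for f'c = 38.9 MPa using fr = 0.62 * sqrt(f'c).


fr = 0.62 * sqrt(38.9)
= 3.867 MPa

3.867


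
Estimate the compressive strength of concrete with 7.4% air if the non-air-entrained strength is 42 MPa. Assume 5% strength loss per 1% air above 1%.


Strength loss = (7.4 - 1) * 5 = 32.0%
f'c = 42 * (1 - 32.0/100)
= 28.56 MPa

28.56


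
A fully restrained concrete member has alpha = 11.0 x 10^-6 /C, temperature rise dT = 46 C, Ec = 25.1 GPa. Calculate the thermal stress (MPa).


sigma = alpha * dT * Ec
= 11.0e-6 * 46 * 25.1 * 1000
= 12.701 MPa

12.701


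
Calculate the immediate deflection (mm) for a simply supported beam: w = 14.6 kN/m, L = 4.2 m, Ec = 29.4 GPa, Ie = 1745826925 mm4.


Convert: L = 4.2 m = 4200 mm, Ec = 29.4 GPa = 29400 MPa
delta = 5 * 14.6 * 4200^4 / (384 * 29400 * 1745826925)
= 1.15 mm

1.15


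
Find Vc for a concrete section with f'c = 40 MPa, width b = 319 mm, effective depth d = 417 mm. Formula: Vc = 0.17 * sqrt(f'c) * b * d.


Vc = 0.17 * sqrt(40) * 319 * 417 / 1000
= 143.02 kN

143.02


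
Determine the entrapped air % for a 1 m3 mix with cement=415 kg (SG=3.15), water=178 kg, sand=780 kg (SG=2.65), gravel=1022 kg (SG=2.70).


Vol cement = 415 / (3.15 * 1000) = 0.131746 m3
Vol water = 178 / 1000 = 0.178 m3
Vol sand = 780 / (2.65 * 1000) = 0.29434 m3
Vol gravel = 1022 / (2.70 * 1000) = 0.378519 m3
Total solid + water volume = 0.982604 m3
Air = (1 - 0.982604) * 100 = 1.74%

1.74


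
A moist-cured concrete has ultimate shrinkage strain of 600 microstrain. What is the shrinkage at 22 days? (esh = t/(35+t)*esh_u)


esh(22) = 22 / (35 + 22) * 600
= 22 / 57 * 600
= 231.6 microstrain

231.6


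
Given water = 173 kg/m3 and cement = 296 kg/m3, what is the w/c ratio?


w/c = water / cement
w/c = 173 / 296 = 0.584

0.584


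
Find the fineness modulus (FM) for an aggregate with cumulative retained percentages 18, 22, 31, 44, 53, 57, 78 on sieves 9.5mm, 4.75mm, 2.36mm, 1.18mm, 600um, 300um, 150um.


FM = sum(cumulative % retained) / 100
= 303 / 100
= 3.03

3.03


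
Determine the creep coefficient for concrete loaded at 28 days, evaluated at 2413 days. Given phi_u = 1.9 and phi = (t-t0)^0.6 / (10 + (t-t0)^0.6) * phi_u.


dt = 2413 - 28 = 2385
phi = 2385^0.6 / (10 + 2385^0.6) * 1.9
= 1.737

1.737


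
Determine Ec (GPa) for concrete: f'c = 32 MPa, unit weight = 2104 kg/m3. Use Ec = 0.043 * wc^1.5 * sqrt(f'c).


Ec = 0.043 * 2104^1.5 * sqrt(32) / 1000
= 23.48 GPa

23.48


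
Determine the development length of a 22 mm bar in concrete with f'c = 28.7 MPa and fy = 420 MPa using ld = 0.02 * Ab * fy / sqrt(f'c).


Ab = pi * 22^2 / 4 = 380.133 mm2
ld = 0.02 * 380.133 * 420 / sqrt(28.7)
= 596.0 mm

596.0


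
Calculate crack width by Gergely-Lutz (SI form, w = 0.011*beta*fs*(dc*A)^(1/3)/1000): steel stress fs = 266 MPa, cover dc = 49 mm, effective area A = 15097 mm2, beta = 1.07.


w = 0.011 * beta * fs * (dc * A)^(1/3) / 1000
= 0.011 * 1.07 * 266 * (49 * 15097)^(1/3) / 1000
= 0.283 mm

0.283


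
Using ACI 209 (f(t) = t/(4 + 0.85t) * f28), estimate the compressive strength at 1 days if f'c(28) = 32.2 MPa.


f(1) = 1 / (4 + 0.85 * 1) * 32.2
= 1 / 4.85 * 32.2
= 6.64 MPa

6.64


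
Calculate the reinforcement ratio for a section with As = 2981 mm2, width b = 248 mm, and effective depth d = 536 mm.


rho = As / (b * d)
= 2981 / (248 * 536)
= 0.0224

0.0224


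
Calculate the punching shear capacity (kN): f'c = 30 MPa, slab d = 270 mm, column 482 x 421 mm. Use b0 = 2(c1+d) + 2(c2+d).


b0 = 2*(482 + 270) + 2*(421 + 270) = 2886 mm
Vc = 0.33 * sqrt(30) * 2886 * 270 / 1000
= 1408.43 kN

1408.43


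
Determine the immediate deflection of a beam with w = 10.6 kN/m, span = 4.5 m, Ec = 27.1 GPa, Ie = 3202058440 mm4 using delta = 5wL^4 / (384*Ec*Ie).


Convert: L = 4.5 m = 4500 mm, Ec = 27.1 GPa = 27100 MPa
delta = 5 * 10.6 * 4500^4 / (384 * 27100 * 3202058440)
= 0.65 mm

0.65


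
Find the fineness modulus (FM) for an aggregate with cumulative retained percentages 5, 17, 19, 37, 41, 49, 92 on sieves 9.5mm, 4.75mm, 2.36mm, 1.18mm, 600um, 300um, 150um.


FM = sum(cumulative % retained) / 100
= 260 / 100
= 2.6

2.6


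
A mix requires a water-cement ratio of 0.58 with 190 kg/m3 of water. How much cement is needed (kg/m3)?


Cement = water / (w/c)
= 190 / 0.58
= 327.6 kg/m3

327.6


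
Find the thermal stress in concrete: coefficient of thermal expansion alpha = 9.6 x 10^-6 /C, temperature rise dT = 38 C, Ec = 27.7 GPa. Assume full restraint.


sigma = alpha * dT * Ec
= 9.6e-6 * 38 * 27.7 * 1000
= 10.105 MPa

10.105


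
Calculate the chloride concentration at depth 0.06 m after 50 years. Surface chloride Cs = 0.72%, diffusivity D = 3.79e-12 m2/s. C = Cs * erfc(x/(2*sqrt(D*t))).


t_seconds = 50 * 365.25 * 24 * 3600 = 1577880000.0 s
arg = 0.06 / (2 * sqrt(3.79e-12 * 1577880000.0))
= 0.3879
erfc(0.3879) = 0.5833
C = 0.72 * 0.5833 = 0.4199%

0.4199


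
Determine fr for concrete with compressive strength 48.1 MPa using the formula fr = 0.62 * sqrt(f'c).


fr = 0.62 * sqrt(48.1)
= 4.3 MPa

4.3


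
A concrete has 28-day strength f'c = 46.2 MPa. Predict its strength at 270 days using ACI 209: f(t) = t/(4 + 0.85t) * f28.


f(270) = 270 / (4 + 0.85 * 270) * 46.2
= 270 / 233.5 * 46.2
= 53.42 MPa

53.42


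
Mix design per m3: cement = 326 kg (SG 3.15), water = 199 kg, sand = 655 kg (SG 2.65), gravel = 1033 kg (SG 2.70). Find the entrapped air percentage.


Vol cement = 326 / (3.15 * 1000) = 0.103492 m3
Vol water = 199 / 1000 = 0.199 m3
Vol sand = 655 / (2.65 * 1000) = 0.24717 m3
Vol gravel = 1033 / (2.70 * 1000) = 0.382593 m3
Total solid + water volume = 0.932254 m3
Air = (1 - 0.932254) * 100 = 6.77%

6.77


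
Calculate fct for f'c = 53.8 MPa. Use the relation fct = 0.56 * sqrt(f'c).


fct = 0.56 * sqrt(53.8)
= 0.56 * 7.335
= 4.108 MPa

4.108


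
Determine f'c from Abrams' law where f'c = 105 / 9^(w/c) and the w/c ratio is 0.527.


f'c = 105 / 9^0.527
= 105 / 3.183
= 32.98 MPa

32.98


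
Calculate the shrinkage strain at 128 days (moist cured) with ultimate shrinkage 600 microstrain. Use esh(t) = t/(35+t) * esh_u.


esh(128) = 128 / (35 + 128) * 600
= 128 / 163 * 600
= 471.2 microstrain

471.2


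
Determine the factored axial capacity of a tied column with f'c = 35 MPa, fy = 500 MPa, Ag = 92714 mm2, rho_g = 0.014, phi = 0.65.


Ast = rho * Ag = 0.014 * 92714 = 1297.996 mm2
phi*Pn = 0.65 * 0.80 * (0.85 * 35 * (92714 - 1297.996) + 500 * 1297.996) / 1000
= 1751.68 kN

1751.68


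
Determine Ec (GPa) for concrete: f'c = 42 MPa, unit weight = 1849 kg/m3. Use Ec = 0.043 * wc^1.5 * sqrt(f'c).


Ec = 0.043 * 1849^1.5 * sqrt(42) / 1000
= 22.16 GPa

22.16


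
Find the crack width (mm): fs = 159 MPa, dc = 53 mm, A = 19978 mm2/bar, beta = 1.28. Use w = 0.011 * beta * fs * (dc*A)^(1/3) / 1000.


w = 0.011 * beta * fs * (dc * A)^(1/3) / 1000
= 0.011 * 1.28 * 159 * (53 * 19978)^(1/3) / 1000
= 0.228 mm

0.228
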